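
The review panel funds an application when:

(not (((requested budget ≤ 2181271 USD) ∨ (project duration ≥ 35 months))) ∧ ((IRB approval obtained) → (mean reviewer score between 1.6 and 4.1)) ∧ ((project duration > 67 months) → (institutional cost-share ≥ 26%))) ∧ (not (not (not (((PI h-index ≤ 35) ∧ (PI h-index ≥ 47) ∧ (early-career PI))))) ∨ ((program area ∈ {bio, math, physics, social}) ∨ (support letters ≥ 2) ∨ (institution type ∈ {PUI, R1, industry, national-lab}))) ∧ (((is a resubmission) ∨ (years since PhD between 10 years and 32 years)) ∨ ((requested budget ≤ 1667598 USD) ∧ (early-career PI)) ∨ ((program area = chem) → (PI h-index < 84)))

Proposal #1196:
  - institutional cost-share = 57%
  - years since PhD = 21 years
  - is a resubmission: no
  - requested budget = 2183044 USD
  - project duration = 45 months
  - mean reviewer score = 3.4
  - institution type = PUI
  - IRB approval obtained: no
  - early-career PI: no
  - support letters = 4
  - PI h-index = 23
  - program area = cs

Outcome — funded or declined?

Atomic conditions:
  requested budget ≤ 2181271 USD: 2183044 ≤ 2181271 is false
  project duration ≥ 35 months: 45 ≥ 35 is true
  IRB approval obtained: no → false
  mean reviewer score between 1.6 and 4.1: 3.4 in [1.6, 4.1] is true
  project duration > 67 months: 45 > 67 is false
  institutional cost-share ≥ 26%: 57 ≥ 26 is true
  PI h-index ≤ 35: 23 ≤ 35 is true
  PI h-index ≥ 47: 23 ≥ 47 is false
  early-career PI: no → false
  program area ∈ {bio, math, physics, social}: cs is not in the set → false
  support letters ≥ 2: 4 ≥ 2 is true
  institution type ∈ {PUI, R1, industry, national-lab}: PUI is in the set → true
  is a resubmission: no → false
  years since PhD between 10 years and 32 years: 21 in [10, 32] is true
  requested budget ≤ 1667598 USD: 2183044 ≤ 1667598 is false
  program area = chem: cs == chem is false
  PI h-index < 84: 23 < 84 is true
Combine:
[1.1.1] false OR true = true
[1.1] NOT true = false
[1.2] false → true (antecedent false ⇒ implication holds) = true
[1.3] false → true (antecedent false ⇒ implication holds) = true
[1] false AND true AND true = false
[2.1.1.1.1] true AND false AND false = false
[2.1.1.1] NOT false = true
[2.1.1] NOT true = false
[2.1] NOT false = true
[2.2] false OR true OR true = true
[2] true OR true = true
[3.1] false OR true = true
[3.2] false AND false = false
[3.3] false → true (antecedent false ⇒ implication holds) = true
[3] true OR false OR true = true
[root] false AND true AND true = false
Overall: false → declined

Declined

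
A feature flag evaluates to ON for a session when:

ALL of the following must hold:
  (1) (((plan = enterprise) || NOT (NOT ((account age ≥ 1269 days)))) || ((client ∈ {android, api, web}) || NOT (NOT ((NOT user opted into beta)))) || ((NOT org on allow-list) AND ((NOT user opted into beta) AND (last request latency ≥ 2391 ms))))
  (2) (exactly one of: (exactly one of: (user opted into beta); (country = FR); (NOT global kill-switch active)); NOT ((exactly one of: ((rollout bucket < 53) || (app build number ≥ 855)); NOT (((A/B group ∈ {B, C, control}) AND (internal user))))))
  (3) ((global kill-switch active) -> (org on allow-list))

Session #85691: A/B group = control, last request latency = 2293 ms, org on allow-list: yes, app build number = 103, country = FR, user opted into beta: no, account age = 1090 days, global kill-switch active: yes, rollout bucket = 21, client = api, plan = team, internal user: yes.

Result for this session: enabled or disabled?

Enabled

Atomic conditions:
  plan = enterprise: team == enterprise is false
  account age ≥ 1269 days: 1090 ≥ 1269 is false
  client ∈ {android, api, web}: api is in the set → true
  NOT user opted into beta: no → true
  NOT org on allow-list: yes → false
  last request latency ≥ 2391 ms: 2293 ≥ 2391 is false
  user opted into beta: no → false
  country = FR: FR == FR is true
  NOT global kill-switch active: yes → false
  rollout bucket < 53: 21 < 53 is true
  app build number ≥ 855: 103 ≥ 855 is false
  A/B group ∈ {B, C, control}: control is in the set → true
  internal user: yes → true
  global kill-switch active: yes → true
  org on allow-list: yes → true
Combine:
[1.1.2.1] NOT false = true
[1.1.2] NOT true = false
[1.1] false OR false = false
[1.2.2.1] NOT true = false
[1.2.2] NOT false = true
[1.2] true OR true = true
[1.3.2] true AND false = false
[1.3] false AND false = false
[1] false OR true OR false = true
[2.1] exactly-one(false, true, false) = true
[2.2.1.1] true OR false = true
[2.2.1.2.1] true AND true = true
[2.2.1.2] NOT true = false
[2.2.1] exactly-one(true, false) = true
[2.2] NOT true = false
[2] exactly-one(true, false) = true
[3] true → true = true
[root] true AND true AND true = true
Overall: true → enabled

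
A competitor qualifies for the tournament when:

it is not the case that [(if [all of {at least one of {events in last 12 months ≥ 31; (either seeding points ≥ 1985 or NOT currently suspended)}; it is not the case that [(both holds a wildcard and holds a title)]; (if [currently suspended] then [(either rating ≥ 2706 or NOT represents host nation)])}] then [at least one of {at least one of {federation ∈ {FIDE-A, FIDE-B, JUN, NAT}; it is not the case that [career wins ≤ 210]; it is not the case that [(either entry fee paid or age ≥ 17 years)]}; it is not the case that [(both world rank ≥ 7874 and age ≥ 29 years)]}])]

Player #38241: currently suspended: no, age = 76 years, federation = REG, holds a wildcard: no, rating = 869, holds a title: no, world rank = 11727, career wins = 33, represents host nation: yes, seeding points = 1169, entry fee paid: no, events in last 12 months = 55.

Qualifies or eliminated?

Atomic conditions:
  events in last 12 months ≥ 31: 55 ≥ 31 is true
  seeding points ≥ 1985: 1169 ≥ 1985 is false
  NOT currently suspended: no → true
  holds a wildcard: no → false
  holds a title: no → false
  currently suspended: no → false
  rating ≥ 2706: 869 ≥ 2706 is false
  NOT represents host nation: yes → false
  federation ∈ {FIDE-A, FIDE-B, JUN, NAT}: REG is not in the set → false
  career wins ≤ 210: 33 ≤ 210 is true
  entry fee paid: no → false
  age ≥ 17 years: 76 ≥ 17 is true
  world rank ≥ 7874: 11727 ≥ 7874 is true
  age ≥ 29 years: 76 ≥ 29 is true
Combine:
[1.1.1.2] false OR true = true
[1.1.1] true OR true = true
[1.1.2.1] false AND false = false
[1.1.2] NOT false = true
[1.1.3.2] false OR false = false
[1.1.3] false → false (antecedent false ⇒ implication holds) = true
[1.1] true AND true AND true = true
[1.2.1.2] NOT true = false
[1.2.1.3.1] false OR true = true
[1.2.1.3] NOT true = false
[1.2.1] false OR false OR false = false
[1.2.2.1] true AND true = true
[1.2.2] NOT true = false
[1.2] false OR false = false
[1] true → false = false
[root] NOT false = true
Overall: true → qualifies

Qualifies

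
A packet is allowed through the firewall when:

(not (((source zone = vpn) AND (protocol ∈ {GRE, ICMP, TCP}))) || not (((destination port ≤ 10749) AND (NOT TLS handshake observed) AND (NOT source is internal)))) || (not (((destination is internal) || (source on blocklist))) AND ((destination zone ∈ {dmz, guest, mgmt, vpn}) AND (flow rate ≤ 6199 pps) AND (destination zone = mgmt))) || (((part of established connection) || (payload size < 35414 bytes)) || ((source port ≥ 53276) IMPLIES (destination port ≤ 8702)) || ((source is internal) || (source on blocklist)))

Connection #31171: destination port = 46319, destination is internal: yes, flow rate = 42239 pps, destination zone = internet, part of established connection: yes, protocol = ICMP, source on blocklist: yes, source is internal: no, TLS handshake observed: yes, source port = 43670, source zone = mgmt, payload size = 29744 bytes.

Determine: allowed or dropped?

Atomic conditions:
  source zone = vpn: mgmt == vpn is false
  protocol ∈ {GRE, ICMP, TCP}: ICMP is in the set → true
  destination port ≤ 10749: 46319 ≤ 10749 is false
  NOT TLS handshake observed: yes → false
  NOT source is internal: no → true
  destination is internal: yes → true
  source on blocklist: yes → true
  destination zone ∈ {dmz, guest, mgmt, vpn}: internet is not in the set → false
  flow rate ≤ 6199 pps: 42239 ≤ 6199 is false
  destination zone = mgmt: internet == mgmt is false
  part of established connection: yes → true
  payload size < 35414 bytes: 29744 < 35414 is true
  source port ≥ 53276: 43670 ≥ 53276 is false
  destination port ≤ 8702: 46319 ≤ 8702 is false
  source is internal: no → false
Combine:
[1.1.1] false AND true = false
[1.1] NOT false = true
[1.2.1] false AND false AND true = false
[1.2] NOT false = true
[1] true OR true = true
[2.1.1] true OR true = true
[2.1] NOT true = false
[2.2] false AND false AND false = false
[2] false AND false = false
[3.1] true OR true = true
[3.2] false → false (antecedent false ⇒ implication holds) = true
[3.3] false OR true = true
[3] true OR true OR true = true
[root] true OR false OR true = true
Overall: true → allowed

Allowed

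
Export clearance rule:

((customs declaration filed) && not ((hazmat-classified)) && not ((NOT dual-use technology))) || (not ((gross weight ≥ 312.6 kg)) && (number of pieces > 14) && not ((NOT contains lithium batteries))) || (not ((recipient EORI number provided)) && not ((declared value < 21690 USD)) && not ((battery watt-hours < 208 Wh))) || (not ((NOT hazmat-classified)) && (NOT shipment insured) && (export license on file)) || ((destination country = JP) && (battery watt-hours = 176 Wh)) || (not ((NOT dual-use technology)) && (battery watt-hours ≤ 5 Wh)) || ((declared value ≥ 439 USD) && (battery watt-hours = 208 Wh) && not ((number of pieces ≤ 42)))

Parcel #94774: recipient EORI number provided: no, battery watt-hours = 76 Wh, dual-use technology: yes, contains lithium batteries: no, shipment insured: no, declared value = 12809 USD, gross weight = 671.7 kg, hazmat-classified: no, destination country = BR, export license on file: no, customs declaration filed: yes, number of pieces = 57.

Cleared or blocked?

Atomic conditions:
  customs declaration filed: yes → true
  hazmat-classified: no → false
  NOT dual-use technology: yes → false
  gross weight ≥ 312.6 kg: 671.7 ≥ 312.6 is true
  number of pieces > 14: 57 > 14 is true
  NOT contains lithium batteries: no → true
  recipient EORI number provided: no → false
  declared value < 21690 USD: 12809 < 21690 is true
  battery watt-hours < 208 Wh: 76 < 208 is true
  NOT hazmat-classified: no → true
  NOT shipment insured: no → true
  export license on file: no → false
  destination country = JP: BR == JP is false
  battery watt-hours = 176 Wh: 76 == 176 is false
  battery watt-hours ≤ 5 Wh: 76 ≤ 5 is false
  declared value ≥ 439 USD: 12809 ≥ 439 is true
  battery watt-hours = 208 Wh: 76 == 208 is false
  number of pieces ≤ 42: 57 ≤ 42 is false
Combine:
[1.2] NOT false = true
[1.3] NOT false = true
[1] true AND true AND true = true
[2.1] NOT true = false
[2.3] NOT true = false
[2] false AND true AND false = false
[3.1] NOT false = true
[3.2] NOT true = false
[3.3] NOT true = false
[3] true AND false AND false = false
[4.1] NOT true = false
[4] false AND true AND false = false
[5] false AND false = false
[6.1] NOT false = true
[6] true AND false = false
[7.3] NOT false = true
[7] true AND false AND true = false
[root] true OR false OR false OR false OR false OR false OR false = true
Overall: true → cleared

Cleared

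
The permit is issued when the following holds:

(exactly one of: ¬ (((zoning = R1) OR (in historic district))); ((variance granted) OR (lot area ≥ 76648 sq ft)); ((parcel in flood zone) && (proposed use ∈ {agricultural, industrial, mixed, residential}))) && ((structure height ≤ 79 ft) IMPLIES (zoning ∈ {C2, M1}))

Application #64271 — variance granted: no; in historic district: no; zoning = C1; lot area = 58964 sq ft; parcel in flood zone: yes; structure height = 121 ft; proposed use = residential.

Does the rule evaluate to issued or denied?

Atomic conditions:
  zoning = R1: C1 == R1 is false
  in historic district: no → false
  variance granted: no → false
  lot area ≥ 76648 sq ft: 58964 ≥ 76648 is false
  parcel in flood zone: yes → true
  proposed use ∈ {agricultural, industrial, mixed, residential}: residential is in the set → true
  structure height ≤ 79 ft: 121 ≤ 79 is false
  zoning ∈ {C2, M1}: C1 is not in the set → false
Combine:
[1.1.1] false OR false = false
[1.1] NOT false = true
[1.2] false OR false = false
[1.3] true AND true = true
[1] exactly-one(true, false, true) = false
[2] false → false (antecedent false ⇒ implication holds) = true
[root] false AND true = false
Overall: false → denied

Denied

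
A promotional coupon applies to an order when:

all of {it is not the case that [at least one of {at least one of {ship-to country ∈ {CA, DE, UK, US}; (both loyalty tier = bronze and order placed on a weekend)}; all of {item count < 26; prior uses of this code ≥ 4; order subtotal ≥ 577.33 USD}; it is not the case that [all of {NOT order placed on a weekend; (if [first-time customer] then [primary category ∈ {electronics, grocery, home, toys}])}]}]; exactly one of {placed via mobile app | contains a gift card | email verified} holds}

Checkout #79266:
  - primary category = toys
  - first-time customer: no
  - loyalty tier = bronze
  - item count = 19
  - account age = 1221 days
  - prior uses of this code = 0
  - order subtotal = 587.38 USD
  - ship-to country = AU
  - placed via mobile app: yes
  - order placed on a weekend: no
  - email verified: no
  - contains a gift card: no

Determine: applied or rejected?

Atomic conditions:
  ship-to country ∈ {CA, DE, UK, US}: AU is not in the set → false
  loyalty tier = bronze: bronze == bronze is true
  order placed on a weekend: no → false
  item count < 26: 19 < 26 is true
  prior uses of this code ≥ 4: 0 ≥ 4 is false
  order subtotal ≥ 577.33 USD: 587.38 ≥ 577.33 is true
  NOT order placed on a weekend: no → true
  first-time customer: no → false
  primary category ∈ {electronics, grocery, home, toys}: toys is in the set → true
  placed via mobile app: yes → true
  contains a gift card: no → false
  email verified: no → false
Combine:
[1.1.1.2] true AND false = false
[1.1.1] false OR false = false
[1.1.2] true AND false AND true = false
[1.1.3.1.2] false → true (antecedent false ⇒ implication holds) = true
[1.1.3.1] true AND true = true
[1.1.3] NOT true = false
[1.1] false OR false OR false = false
[1] NOT false = true
[2] exactly-one(true, false, false) = true
[root] true AND true = true
Overall: true → applied

Applied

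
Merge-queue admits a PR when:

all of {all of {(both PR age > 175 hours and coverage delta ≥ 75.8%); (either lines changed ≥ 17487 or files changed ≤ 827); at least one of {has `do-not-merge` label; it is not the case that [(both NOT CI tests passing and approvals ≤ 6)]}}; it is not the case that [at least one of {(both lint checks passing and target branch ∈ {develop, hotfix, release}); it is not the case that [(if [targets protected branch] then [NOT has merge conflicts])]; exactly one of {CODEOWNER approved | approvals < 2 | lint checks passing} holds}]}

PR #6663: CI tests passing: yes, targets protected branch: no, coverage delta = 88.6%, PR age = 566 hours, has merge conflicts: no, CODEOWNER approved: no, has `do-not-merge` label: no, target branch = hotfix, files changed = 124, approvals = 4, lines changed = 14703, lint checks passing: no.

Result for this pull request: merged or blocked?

Atomic conditions:
  PR age > 175 hours: 566 > 175 is true
  coverage delta ≥ 75.8%: 88.6 ≥ 75.8 is true
  lines changed ≥ 17487: 14703 ≥ 17487 is false
  files changed ≤ 827: 124 ≤ 827 is true
  has `do-not-merge` label: no → false
  NOT CI tests passing: yes → false
  approvals ≤ 6: 4 ≤ 6 is true
  lint checks passing: no → false
  target branch ∈ {develop, hotfix, release}: hotfix is in the set → true
  targets protected branch: no → false
  NOT has merge conflicts: no → true
  CODEOWNER approved: no → false
  approvals < 2: 4 < 2 is false
Combine:
[1.1] true AND true = true
[1.2] false OR true = true
[1.3.2.1] false AND true = false
[1.3.2] NOT false = true
[1.3] false OR true = true
[1] true AND true AND true = true
[2.1.1] false AND true = false
[2.1.2.1] false → true (antecedent false ⇒ implication holds) = true
[2.1.2] NOT true = false
[2.1.3] exactly-one(false, false, false) = false
[2.1] false OR false OR false = false
[2] NOT false = true
[root] true AND true = true
Overall: true → merged

Merged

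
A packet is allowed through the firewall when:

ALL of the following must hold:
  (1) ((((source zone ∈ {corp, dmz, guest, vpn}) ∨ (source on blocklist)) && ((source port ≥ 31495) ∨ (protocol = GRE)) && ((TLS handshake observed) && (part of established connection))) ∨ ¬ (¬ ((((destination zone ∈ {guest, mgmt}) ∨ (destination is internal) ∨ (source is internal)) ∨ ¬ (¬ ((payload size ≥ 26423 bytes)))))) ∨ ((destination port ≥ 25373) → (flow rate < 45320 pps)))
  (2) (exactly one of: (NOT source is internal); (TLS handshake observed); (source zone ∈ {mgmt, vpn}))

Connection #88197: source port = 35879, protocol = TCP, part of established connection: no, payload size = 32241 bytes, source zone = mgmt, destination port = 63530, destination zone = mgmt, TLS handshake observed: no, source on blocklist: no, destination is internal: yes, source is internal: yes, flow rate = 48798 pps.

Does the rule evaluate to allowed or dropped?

Atomic conditions:
  source zone ∈ {corp, dmz, guest, vpn}: mgmt is not in the set → false
  source on blocklist: no → false
  source port ≥ 31495: 35879 ≥ 31495 is true
  protocol = GRE: TCP == GRE is false
  TLS handshake observed: no → false
  part of established connection: no → false
  destination zone ∈ {guest, mgmt}: mgmt is in the set → true
  destination is internal: yes → true
  source is internal: yes → true
  payload size ≥ 26423 bytes: 32241 ≥ 26423 is true
  destination port ≥ 25373: 63530 ≥ 25373 is true
  flow rate < 45320 pps: 48798 < 45320 is false
  NOT source is internal: yes → false
  source zone ∈ {mgmt, vpn}: mgmt is in the set → true
Combine:
[1.1.1] false OR false = false
[1.1.2] true OR false = true
[1.1.3] false AND false = false
[1.1] false AND true AND false = false
[1.2.1.1.1] true OR true OR true = true
[1.2.1.1.2.1] NOT true = false
[1.2.1.1.2] NOT false = true
[1.2.1.1] true OR true = true
[1.2.1] NOT true = false
[1.2] NOT false = true
[1.3] true → false = false
[1] false OR true OR false = true
[2] exactly-one(false, false, true) = true
[root] true AND true = true
Overall: true → allowed

Allowed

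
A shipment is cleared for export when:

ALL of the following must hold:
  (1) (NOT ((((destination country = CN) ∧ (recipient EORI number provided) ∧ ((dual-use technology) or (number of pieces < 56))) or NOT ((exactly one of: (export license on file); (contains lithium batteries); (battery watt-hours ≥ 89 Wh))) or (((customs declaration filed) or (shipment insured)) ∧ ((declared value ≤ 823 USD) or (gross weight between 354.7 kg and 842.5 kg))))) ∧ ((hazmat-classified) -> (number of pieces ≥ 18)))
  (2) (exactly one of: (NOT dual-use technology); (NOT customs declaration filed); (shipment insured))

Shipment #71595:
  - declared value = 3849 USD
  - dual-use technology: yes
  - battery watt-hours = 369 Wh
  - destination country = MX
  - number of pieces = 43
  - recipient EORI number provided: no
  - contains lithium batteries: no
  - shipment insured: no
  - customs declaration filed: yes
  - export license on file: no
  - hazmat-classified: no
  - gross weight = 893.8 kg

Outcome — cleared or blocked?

Blocked

Atomic conditions:
  destination country = CN: MX == CN is false
  recipient EORI number provided: no → false
  dual-use technology: yes → true
  number of pieces < 56: 43 < 56 is true
  export license on file: no → false
  contains lithium batteries: no → false
  battery watt-hours ≥ 89 Wh: 369 ≥ 89 is true
  customs declaration filed: yes → true
  shipment insured: no → false
  declared value ≤ 823 USD: 3849 ≤ 823 is false
  gross weight between 354.7 kg and 842.5 kg: 893.8 in [354.7, 842.5] is false
  hazmat-classified: no → false
  number of pieces ≥ 18: 43 ≥ 18 is true
  NOT dual-use technology: yes → false
  NOT customs declaration filed: yes → false
Combine:
[1.1.1.1.3] true OR true = true
[1.1.1.1] false AND false AND true = false
[1.1.1.2.1] exactly-one(false, false, true) = true
[1.1.1.2] NOT true = false
[1.1.1.3.1] true OR false = true
[1.1.1.3.2] false OR false = false
[1.1.1.3] true AND false = false
[1.1.1] false OR false OR false = false
[1.1] NOT false = true
[1.2] false → true (antecedent false ⇒ implication holds) = true
[1] true AND true = true
[2] exactly-one(false, false, false) = false
[root] true AND false = false
Overall: false → blocked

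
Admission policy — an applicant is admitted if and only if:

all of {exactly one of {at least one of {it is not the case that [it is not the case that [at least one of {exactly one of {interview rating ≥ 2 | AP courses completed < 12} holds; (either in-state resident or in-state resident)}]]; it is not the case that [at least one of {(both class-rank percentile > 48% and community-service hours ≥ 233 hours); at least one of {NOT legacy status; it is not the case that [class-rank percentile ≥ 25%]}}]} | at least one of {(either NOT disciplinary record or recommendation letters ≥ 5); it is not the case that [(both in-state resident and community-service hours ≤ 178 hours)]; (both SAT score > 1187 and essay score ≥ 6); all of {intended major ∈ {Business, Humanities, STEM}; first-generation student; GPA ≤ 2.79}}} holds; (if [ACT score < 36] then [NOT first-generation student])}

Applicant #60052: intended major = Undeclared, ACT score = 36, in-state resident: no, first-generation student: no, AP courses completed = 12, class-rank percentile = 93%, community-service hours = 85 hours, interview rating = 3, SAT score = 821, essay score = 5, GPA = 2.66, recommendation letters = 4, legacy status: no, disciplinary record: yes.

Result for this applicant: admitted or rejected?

Atomic conditions:
  interview rating ≥ 2: 3 ≥ 2 is true
  AP courses completed < 12: 12 < 12 is false
  in-state resident: no → false
  class-rank percentile > 48%: 93 > 48 is true
  community-service hours ≥ 233 hours: 85 ≥ 233 is false
  NOT legacy status: no → true
  class-rank percentile ≥ 25%: 93 ≥ 25 is true
  NOT disciplinary record: yes → false
  recommendation letters ≥ 5: 4 ≥ 5 is false
  community-service hours ≤ 178 hours: 85 ≤ 178 is true
  SAT score > 1187: 821 > 1187 is false
  essay score ≥ 6: 5 ≥ 6 is false
  intended major ∈ {Business, Humanities, STEM}: Undeclared is not in the set → false
  first-generation student: no → false
  GPA ≤ 2.79: 2.66 ≤ 2.79 is true
  ACT score < 36: 36 < 36 is false
  NOT first-generation student: no → true
Combine:
[1.1.1.1.1.1] exactly-one(true, false) = true
[1.1.1.1.1.2] false OR false = false
[1.1.1.1.1] true OR false = true
[1.1.1.1] NOT true = false
[1.1.1] NOT false = true
[1.1.2.1.1] true AND false = false
[1.1.2.1.2.2] NOT true = false
[1.1.2.1.2] true OR false = true
[1.1.2.1] false OR true = true
[1.1.2] NOT true = false
[1.1] true OR false = true
[1.2.1] false OR false = false
[1.2.2.1] false AND true = false
[1.2.2] NOT false = true
[1.2.3] false AND false = false
[1.2.4] false AND false AND true = false
[1.2] false OR true OR false OR false = true
[1] exactly-one(true, true) = false
[2] false → true (antecedent false ⇒ implication holds) = true
[root] false AND true = false
Overall: false → rejected

Rejected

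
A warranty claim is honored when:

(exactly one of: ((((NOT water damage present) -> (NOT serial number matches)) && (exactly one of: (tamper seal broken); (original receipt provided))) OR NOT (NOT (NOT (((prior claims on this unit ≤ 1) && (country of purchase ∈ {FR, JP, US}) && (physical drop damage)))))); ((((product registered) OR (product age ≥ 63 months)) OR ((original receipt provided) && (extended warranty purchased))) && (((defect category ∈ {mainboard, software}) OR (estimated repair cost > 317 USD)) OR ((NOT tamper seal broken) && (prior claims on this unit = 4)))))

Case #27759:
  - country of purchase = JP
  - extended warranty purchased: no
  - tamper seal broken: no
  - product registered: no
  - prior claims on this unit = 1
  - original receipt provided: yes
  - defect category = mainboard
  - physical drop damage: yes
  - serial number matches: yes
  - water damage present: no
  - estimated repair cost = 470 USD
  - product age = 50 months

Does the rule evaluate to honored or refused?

Atomic conditions:
  NOT water damage present: no → true
  NOT serial number matches: yes → false
  tamper seal broken: no → false
  original receipt provided: yes → true
  prior claims on this unit ≤ 1: 1 ≤ 1 is true
  country of purchase ∈ {FR, JP, US}: JP is in the set → true
  physical drop damage: yes → true
  product registered: no → false
  product age ≥ 63 months: 50 ≥ 63 is false
  extended warranty purchased: no → false
  defect category ∈ {mainboard, software}: mainboard is in the set → true
  estimated repair cost > 317 USD: 470 > 317 is true
  NOT tamper seal broken: no → true
  prior claims on this unit = 4: 1 == 4 is false
Combine:
[1.1.1] true → false = false
[1.1.2] exactly-one(false, true) = true
[1.1] false AND true = false
[1.2.1.1.1] true AND true AND true = true
[1.2.1.1] NOT true = false
[1.2.1] NOT false = true
[1.2] NOT true = false
[1] false OR false = false
[2.1.1] false OR false = false
[2.1.2] true AND false = false
[2.1] false OR false = false
[2.2.1] true OR true = true
[2.2.2] true AND false = false
[2.2] true OR false = true
[2] false AND true = false
[root] exactly-one(false, false) = false
Overall: false → refused

Refused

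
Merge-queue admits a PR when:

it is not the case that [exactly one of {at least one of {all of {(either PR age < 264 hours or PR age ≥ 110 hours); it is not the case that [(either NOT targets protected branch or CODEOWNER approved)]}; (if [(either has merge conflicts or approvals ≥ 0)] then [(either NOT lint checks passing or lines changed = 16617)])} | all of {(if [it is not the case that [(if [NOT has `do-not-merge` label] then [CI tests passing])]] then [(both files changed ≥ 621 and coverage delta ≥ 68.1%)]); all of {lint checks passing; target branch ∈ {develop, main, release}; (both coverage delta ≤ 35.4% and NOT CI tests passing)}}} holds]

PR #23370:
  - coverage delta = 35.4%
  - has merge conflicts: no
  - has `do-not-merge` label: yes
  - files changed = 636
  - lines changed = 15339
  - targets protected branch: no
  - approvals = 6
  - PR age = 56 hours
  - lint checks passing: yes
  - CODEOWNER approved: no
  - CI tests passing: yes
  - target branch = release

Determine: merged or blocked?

Merged

Atomic conditions:
  PR age < 264 hours: 56 < 264 is true
  PR age ≥ 110 hours: 56 ≥ 110 is false
  NOT targets protected branch: no → true
  CODEOWNER approved: no → false
  has merge conflicts: no → false
  approvals ≥ 0: 6 ≥ 0 is true
  NOT lint checks passing: yes → false
  lines changed = 16617: 15339 == 16617 is false
  NOT has `do-not-merge` label: yes → false
  CI tests passing: yes → true
  files changed ≥ 621: 636 ≥ 621 is true
  coverage delta ≥ 68.1%: 35.4 ≥ 68.1 is false
  lint checks passing: yes → true
  target branch ∈ {develop, main, release}: release is in the set → true
  coverage delta ≤ 35.4%: 35.4 ≤ 35.4 is true
  NOT CI tests passing: yes → false
Combine:
[1.1.1.1] true OR false = true
[1.1.1.2.1] true OR false = true
[1.1.1.2] NOT true = false
[1.1.1] true AND false = false
[1.1.2.1] false OR true = true
[1.1.2.2] false OR false = false
[1.1.2] true → false = false
[1.1] false OR false = false
[1.2.1.1.1] false → true (antecedent false ⇒ implication holds) = true
[1.2.1.1] NOT true = false
[1.2.1.2] true AND false = false
[1.2.1] false → false (antecedent false ⇒ implication holds) = true
[1.2.2.3] true AND false = false
[1.2.2] true AND true AND false = false
[1.2] true AND false = false
[1] exactly-one(false, false) = false
[root] NOT false = true
Overall: true → merged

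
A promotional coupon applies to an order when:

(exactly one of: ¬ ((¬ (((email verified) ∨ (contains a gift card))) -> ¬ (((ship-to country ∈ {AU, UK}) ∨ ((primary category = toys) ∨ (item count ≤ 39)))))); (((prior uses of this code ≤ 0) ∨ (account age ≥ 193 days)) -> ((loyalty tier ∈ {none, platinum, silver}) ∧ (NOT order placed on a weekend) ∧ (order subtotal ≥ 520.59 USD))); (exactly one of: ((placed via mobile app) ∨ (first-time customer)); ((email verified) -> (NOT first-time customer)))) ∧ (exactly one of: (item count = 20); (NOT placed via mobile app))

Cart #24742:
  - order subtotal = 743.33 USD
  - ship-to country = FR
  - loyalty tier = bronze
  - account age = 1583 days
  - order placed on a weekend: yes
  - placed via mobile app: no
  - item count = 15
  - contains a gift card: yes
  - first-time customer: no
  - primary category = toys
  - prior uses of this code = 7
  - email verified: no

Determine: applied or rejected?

Atomic conditions:
  email verified: no → false
  contains a gift card: yes → true
  ship-to country ∈ {AU, UK}: FR is not in the set → false
  primary category = toys: toys == toys is true
  item count ≤ 39: 15 ≤ 39 is true
  prior uses of this code ≤ 0: 7 ≤ 0 is false
  account age ≥ 193 days: 1583 ≥ 193 is true
  loyalty tier ∈ {none, platinum, silver}: bronze is not in the set → false
  NOT order placed on a weekend: yes → false
  order subtotal ≥ 520.59 USD: 743.33 ≥ 520.59 is true
  placed via mobile app: no → false
  first-time customer: no → false
  NOT first-time customer: no → true
  item count = 20: 15 == 20 is false
  NOT placed via mobile app: no → true
Combine:
[1.1.1.1.1] false OR true = true
[1.1.1.1] NOT true = false
[1.1.1.2.1.2] true OR true = true
[1.1.1.2.1] false OR true = true
[1.1.1.2] NOT true = false
[1.1.1] false → false (antecedent false ⇒ implication holds) = true
[1.1] NOT true = false
[1.2.1] false OR true = true
[1.2.2] false AND false AND true = false
[1.2] true → false = false
[1.3.1] false OR false = false
[1.3.2] false → true (antecedent false ⇒ implication holds) = true
[1.3] exactly-one(false, true) = true
[1] exactly-one(false, false, true) = true
[2] exactly-one(false, true) = true
[root] true AND true = true
Overall: true → applied

Applied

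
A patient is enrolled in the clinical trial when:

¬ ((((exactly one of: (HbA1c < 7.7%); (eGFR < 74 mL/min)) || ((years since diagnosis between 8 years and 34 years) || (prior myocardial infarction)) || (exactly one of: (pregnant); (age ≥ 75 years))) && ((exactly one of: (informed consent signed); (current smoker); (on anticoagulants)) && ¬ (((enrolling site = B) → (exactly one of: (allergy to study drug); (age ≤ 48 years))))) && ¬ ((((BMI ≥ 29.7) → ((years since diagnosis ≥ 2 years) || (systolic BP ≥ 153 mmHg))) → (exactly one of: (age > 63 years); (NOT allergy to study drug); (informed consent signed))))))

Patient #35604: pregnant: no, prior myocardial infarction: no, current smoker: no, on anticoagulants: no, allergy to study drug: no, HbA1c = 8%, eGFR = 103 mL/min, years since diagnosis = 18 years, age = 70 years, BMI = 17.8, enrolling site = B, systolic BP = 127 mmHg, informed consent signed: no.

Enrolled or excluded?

Atomic conditions:
  HbA1c < 7.7%: 8 < 7.7 is false
  eGFR < 74 mL/min: 103 < 74 is false
  years since diagnosis between 8 years and 34 years: 18 in [8, 34] is true
  prior myocardial infarction: no → false
  pregnant: no → false
  age ≥ 75 years: 70 ≥ 75 is false
  informed consent signed: no → false
  current smoker: no → false
  on anticoagulants: no → false
  enrolling site = B: B == B is true
  allergy to study drug: no → false
  age ≤ 48 years: 70 ≤ 48 is false
  BMI ≥ 29.7: 17.8 ≥ 29.7 is false
  years since diagnosis ≥ 2 years: 18 ≥ 2 is true
  systolic BP ≥ 153 mmHg: 127 ≥ 153 is false
  age > 63 years: 70 > 63 is true
  NOT allergy to study drug: no → true
Combine:
[1.1.1] exactly-one(false, false) = false
[1.1.2] true OR false = true
[1.1.3] exactly-one(false, false) = false
[1.1] false OR true OR false = true
[1.2.1] exactly-one(false, false, false) = false
[1.2.2.1.2] exactly-one(false, false) = false
[1.2.2.1] true → false = false
[1.2.2] NOT false = true
[1.2] false AND true = false
[1.3.1.1.2] true OR false = true
[1.3.1.1] false → true (antecedent false ⇒ implication holds) = true
[1.3.1.2] exactly-one(true, true, false) = false
[1.3.1] true → false = false
[1.3] NOT false = true
[1] true AND false AND true = false
[root] NOT false = true
Overall: true → enrolled

Enrolled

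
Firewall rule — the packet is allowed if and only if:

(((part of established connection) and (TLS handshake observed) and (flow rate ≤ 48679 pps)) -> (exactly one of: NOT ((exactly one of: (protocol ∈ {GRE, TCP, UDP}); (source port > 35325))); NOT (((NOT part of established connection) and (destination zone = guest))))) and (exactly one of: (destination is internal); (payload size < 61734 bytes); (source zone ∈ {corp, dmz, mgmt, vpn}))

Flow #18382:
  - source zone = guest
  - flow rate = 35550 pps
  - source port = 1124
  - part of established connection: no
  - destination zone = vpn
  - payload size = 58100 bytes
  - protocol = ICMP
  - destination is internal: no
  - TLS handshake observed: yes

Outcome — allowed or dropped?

Allowed

Atomic conditions:
  part of established connection: no → false
  TLS handshake observed: yes → true
  flow rate ≤ 48679 pps: 35550 ≤ 48679 is true
  protocol ∈ {GRE, TCP, UDP}: ICMP is not in the set → false
  source port > 35325: 1124 > 35325 is false
  NOT part of established connection: no → true
  destination zone = guest: vpn == guest is false
  destination is internal: no → false
  payload size < 61734 bytes: 58100 < 61734 is true
  source zone ∈ {corp, dmz, mgmt, vpn}: guest is not in the set → false
Combine:
[1.1] false AND true AND true = false
[1.2.1.1] exactly-one(false, false) = false
[1.2.1] NOT false = true
[1.2.2.1] true AND false = false
[1.2.2] NOT false = true
[1.2] exactly-one(true, true) = false
[1] false → false (antecedent false ⇒ implication holds) = true
[2] exactly-one(false, true, false) = true
[root] true AND true = true
Overall: true → allowed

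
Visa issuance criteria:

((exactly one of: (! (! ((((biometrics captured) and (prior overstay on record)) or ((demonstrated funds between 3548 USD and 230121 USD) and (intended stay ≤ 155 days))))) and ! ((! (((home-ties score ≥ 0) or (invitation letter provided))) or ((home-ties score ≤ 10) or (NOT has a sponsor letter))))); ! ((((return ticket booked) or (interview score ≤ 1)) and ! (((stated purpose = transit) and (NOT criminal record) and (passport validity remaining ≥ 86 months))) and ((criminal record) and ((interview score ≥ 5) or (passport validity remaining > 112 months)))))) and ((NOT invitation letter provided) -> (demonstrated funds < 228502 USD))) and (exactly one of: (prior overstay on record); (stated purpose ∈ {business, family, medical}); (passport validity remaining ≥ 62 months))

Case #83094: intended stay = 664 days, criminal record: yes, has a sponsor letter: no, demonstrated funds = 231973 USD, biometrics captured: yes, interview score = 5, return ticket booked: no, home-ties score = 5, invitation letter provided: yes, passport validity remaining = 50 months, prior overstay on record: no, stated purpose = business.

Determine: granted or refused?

Atomic conditions:
  biometrics captured: yes → true
  prior overstay on record: no → false
  demonstrated funds between 3548 USD and 230121 USD: 231973 in [3548, 230121] is false
  intended stay ≤ 155 days: 664 ≤ 155 is false
  home-ties score ≥ 0: 5 ≥ 0 is true
  invitation letter provided: yes → true
  home-ties score ≤ 10: 5 ≤ 10 is true
  NOT has a sponsor letter: no → true
  return ticket booked: no → false
  interview score ≤ 1: 5 ≤ 1 is false
  stated purpose = transit: business == transit is false
  NOT criminal record: yes → false
  passport validity remaining ≥ 86 months: 50 ≥ 86 is false
  criminal record: yes → true
  interview score ≥ 5: 5 ≥ 5 is true
  passport validity remaining > 112 months: 50 > 112 is false
  NOT invitation letter provided: yes → false
  demonstrated funds < 228502 USD: 231973 < 228502 is false
  stated purpose ∈ {business, family, medical}: business is in the set → true
  passport validity remaining ≥ 62 months: 50 ≥ 62 is false
Combine:
[1.1.1.1.1.1.1] true AND false = false
[1.1.1.1.1.1.2] false AND false = false
[1.1.1.1.1.1] false OR false = false
[1.1.1.1.1] NOT false = true
[1.1.1.1] NOT true = false
[1.1.1.2.1.1.1] true OR true = true
[1.1.1.2.1.1] NOT true = false
[1.1.1.2.1.2] true OR true = true
[1.1.1.2.1] false OR true = true
[1.1.1.2] NOT true = false
[1.1.1] false AND false = false
[1.1.2.1.1] false OR false = false
[1.1.2.1.2.1] false AND false AND false = false
[1.1.2.1.2] NOT false = true
[1.1.2.1.3.2] true OR false = true
[1.1.2.1.3] true AND true = true
[1.1.2.1] false AND true AND true = false
[1.1.2] NOT false = true
[1.1] exactly-one(false, true) = true
[1.2] false → false (antecedent false ⇒ implication holds) = true
[1] true AND true = true
[2] exactly-one(false, true, false) = true
[root] true AND true = true
Overall: true → granted

Granted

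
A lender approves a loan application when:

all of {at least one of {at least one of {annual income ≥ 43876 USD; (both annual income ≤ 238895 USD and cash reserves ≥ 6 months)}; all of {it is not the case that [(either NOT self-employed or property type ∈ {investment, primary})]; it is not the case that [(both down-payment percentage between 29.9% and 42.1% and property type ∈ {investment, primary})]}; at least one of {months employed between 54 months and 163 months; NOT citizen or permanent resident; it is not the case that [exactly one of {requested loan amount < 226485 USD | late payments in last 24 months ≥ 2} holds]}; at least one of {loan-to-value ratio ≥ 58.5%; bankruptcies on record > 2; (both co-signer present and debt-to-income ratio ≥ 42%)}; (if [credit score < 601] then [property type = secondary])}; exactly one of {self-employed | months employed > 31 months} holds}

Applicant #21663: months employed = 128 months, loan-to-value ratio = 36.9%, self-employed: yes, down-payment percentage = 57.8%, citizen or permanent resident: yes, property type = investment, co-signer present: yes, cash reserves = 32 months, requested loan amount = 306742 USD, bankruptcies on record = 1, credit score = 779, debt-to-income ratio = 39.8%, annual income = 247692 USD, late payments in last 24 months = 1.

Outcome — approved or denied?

Atomic conditions:
  annual income ≥ 43876 USD: 247692 ≥ 43876 is true
  annual income ≤ 238895 USD: 247692 ≤ 238895 is false
  cash reserves ≥ 6 months: 32 ≥ 6 is true
  NOT self-employed: yes → false
  property type ∈ {investment, primary}: investment is in the set → true
  down-payment percentage between 29.9% and 42.1%: 57.8 in [29.9, 42.1] is false
  months employed between 54 months and 163 months: 128 in [54, 163] is true
  NOT citizen or permanent resident: yes → false
  requested loan amount < 226485 USD: 306742 < 226485 is false
  late payments in last 24 months ≥ 2: 1 ≥ 2 is false
  loan-to-value ratio ≥ 58.5%: 36.9 ≥ 58.5 is false
  bankruptcies on record > 2: 1 > 2 is false
  co-signer present: yes → true
  debt-to-income ratio ≥ 42%: 39.8 ≥ 42 is false
  credit score < 601: 779 < 601 is false
  property type = secondary: investment == secondary is false
  self-employed: yes → true
  months employed > 31 months: 128 > 31 is true
Combine:
[1.1.2] false AND true = false
[1.1] true OR false = true
[1.2.1.1] false OR true = true
[1.2.1] NOT true = false
[1.2.2.1] false AND true = false
[1.2.2] NOT false = true
[1.2] false AND true = false
[1.3.3.1] exactly-one(false, false) = false
[1.3.3] NOT false = true
[1.3] true OR false OR true = true
[1.4.3] true AND false = false
[1.4] false OR false OR false = false
[1.5] false → false (antecedent false ⇒ implication holds) = true
[1] true OR false OR true OR false OR true = true
[2] exactly-one(true, true) = false
[root] true AND false = false
Overall: false → denied

Denied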